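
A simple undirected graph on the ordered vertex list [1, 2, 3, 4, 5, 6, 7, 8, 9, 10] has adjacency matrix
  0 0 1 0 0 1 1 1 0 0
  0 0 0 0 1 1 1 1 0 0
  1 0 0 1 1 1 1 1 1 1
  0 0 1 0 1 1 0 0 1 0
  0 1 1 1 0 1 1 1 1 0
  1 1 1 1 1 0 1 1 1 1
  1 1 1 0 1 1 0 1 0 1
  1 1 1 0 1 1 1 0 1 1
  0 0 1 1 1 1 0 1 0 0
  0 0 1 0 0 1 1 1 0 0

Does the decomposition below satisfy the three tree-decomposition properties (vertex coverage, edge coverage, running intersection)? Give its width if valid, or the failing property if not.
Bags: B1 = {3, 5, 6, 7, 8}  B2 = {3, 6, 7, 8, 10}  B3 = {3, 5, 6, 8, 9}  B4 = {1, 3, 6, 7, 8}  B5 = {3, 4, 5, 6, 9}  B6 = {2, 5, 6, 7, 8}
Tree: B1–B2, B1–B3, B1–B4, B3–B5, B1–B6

Yes; width 4.

Every vertex of G appears in some bag (union = {1, 2, 3, 4, 5, 6, 7, 8, 9, 10}); every edge is covered by a bag; and for each vertex v the set of bags containing v is connected in the bag tree. The decomposition is therefore valid. The largest bag has 5 vertices, so the width is 4.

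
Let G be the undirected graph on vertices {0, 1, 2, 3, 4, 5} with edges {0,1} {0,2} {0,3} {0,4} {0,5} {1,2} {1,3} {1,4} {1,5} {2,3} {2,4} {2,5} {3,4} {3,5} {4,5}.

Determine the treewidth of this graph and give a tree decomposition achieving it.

Treewidth 5.
Bags: B1 = {0, 1, 2, 3, 4, 5}
Tree: (single bag)

A single bag containing all 6 vertices is trivially a valid decomposition of width 5. On the other hand G contains the 6-clique {0, 1, 2, 3, 4, 5}. A clique must lie in a single bag of any decomposition, so no decomposition can have width below 5. The upper and lower bounds meet at 5, so that is the treewidth.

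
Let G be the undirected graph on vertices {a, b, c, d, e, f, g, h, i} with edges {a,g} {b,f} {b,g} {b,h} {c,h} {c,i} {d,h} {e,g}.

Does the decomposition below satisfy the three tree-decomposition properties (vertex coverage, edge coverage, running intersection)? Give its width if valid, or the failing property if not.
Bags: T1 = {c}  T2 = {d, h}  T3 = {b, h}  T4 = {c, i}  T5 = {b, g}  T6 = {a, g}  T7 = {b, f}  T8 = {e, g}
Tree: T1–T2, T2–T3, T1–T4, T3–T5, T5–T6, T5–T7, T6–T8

No — edge (h,c) lies in no bag.

A tree decomposition must satisfy three properties: every vertex lies in some bag; for every edge, both endpoints lie together in some bag; and for every vertex, the bags containing it form a connected subtree. Here edge (h,c) lies in no bag, so the decomposition is invalid.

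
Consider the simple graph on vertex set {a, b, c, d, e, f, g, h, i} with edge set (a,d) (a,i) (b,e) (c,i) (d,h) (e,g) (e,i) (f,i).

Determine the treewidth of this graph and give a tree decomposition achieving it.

Every bag has size at most 2, so the width is 2 − 1 = 1 and tw(G) ≤ 1. Since G has at least one edge (e.g. i–f), it is not an edgeless graph, so tw(G) ≥ 1. Therefore the treewidth is 1.

Treewidth 1.
One such decomposition:
Bags: B1 = {f, i}  B2 = {a, i}  B3 = {a, d}  B4 = {e, i}  B5 = {e, g}  B6 = {c, i}  B7 = {d, h}  B8 = {b, e}
Tree: B1–B2, B2–B3, B2–B4, B4–B5, B4–B6, B3–B7, B4–B8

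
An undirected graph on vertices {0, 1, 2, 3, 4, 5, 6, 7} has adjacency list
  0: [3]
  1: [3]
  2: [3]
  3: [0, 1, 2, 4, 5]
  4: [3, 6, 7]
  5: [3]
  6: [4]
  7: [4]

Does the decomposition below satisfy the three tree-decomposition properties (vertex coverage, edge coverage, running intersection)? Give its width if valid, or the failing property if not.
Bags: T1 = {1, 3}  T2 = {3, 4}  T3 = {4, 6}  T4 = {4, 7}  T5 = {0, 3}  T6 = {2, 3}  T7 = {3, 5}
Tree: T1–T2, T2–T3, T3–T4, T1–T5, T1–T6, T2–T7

Checking the three conditions: (i) the bags cover all of {0, 1, 2, 3, 4, 5, 6, 7}; (ii) for each edge, some bag contains both endpoints; (iii) the bags containing any fixed vertex form a subtree. All hold, so the decomposition is valid with width 2 − 1 = 1.

Yes; width 1.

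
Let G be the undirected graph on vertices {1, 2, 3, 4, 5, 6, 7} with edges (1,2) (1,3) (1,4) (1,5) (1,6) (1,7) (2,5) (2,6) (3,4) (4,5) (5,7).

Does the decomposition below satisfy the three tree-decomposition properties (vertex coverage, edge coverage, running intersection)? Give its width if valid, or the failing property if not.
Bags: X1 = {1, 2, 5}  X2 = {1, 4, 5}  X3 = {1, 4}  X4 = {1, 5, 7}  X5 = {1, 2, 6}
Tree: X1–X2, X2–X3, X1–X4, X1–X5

A tree decomposition must satisfy three properties: every vertex lies in some bag; for every edge, both endpoints lie together in some bag; and for every vertex, the bags containing it form a connected subtree. Here vertex 3 appears in no bag, so the decomposition is invalid.

No — vertex 3 appears in no bag.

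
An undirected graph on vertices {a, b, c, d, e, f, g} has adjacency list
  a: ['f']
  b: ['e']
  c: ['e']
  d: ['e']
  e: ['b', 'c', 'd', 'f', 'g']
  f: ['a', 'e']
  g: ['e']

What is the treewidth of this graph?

1

A width-1 tree decomposition is:
Bags: B1 = {a, f}  B2 = {e, f}  B3 = {d, e}  B4 = {b, e}  B5 = {e, g}  B6 = {c, e}
Tree: B1–B2, B2–B3, B2–B4, B3–B5, B5–B6
The largest bag has 2 vertices, giving width 1; this decomposition certifies tw(G) ≤ 1. G has an edge, so its treewidth is at least 1. Combining the bounds, tw(G) = 1.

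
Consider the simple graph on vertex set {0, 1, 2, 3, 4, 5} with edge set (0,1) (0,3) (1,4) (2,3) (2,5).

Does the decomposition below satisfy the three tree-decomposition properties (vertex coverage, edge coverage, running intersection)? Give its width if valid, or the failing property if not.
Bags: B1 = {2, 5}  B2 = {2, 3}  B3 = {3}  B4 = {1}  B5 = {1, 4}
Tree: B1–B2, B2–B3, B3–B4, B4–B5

No — vertex 0 appears in no bag.

A tree decomposition must satisfy three properties: every vertex lies in some bag; for every edge, both endpoints lie together in some bag; and for every vertex, the bags containing it form a connected subtree. Here vertex 0 appears in no bag, so the decomposition is invalid.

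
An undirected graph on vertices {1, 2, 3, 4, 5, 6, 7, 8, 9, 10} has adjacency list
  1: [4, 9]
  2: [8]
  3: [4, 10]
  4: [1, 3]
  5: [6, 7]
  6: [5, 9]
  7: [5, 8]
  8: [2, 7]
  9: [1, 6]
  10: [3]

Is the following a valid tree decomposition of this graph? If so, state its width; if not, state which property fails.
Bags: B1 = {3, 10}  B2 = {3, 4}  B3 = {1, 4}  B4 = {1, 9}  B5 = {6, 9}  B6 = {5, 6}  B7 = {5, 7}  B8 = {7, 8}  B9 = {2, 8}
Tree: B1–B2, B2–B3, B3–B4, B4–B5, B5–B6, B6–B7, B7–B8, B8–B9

Every vertex of G appears in some bag (union = {1, 2, 3, 4, 5, 6, 7, 8, 9, 10}); every edge is covered by a bag; and for each vertex v the set of bags containing v is connected in the bag tree. The decomposition is therefore valid. The largest bag has 2 vertices, so the width is 1.

Yes; width 1.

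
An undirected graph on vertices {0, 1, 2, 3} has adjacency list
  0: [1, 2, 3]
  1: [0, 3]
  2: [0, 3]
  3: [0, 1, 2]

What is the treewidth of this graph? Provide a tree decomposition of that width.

Treewidth 2.
One such decomposition:
Bags: B1 = {0, 1, 3}  B2 = {0, 2, 3}
Tree: B1–B2

Every bag has size at most 3, so the width is 3 − 1 = 2 and tw(G) ≤ 2. For the lower bound, the 3 vertices {0, 1, 3} are pairwise adjacent, and any tree decomposition puts a clique entirely inside one bag — forcing width ≥ 2. The upper and lower bounds meet at 2, so that is the treewidth.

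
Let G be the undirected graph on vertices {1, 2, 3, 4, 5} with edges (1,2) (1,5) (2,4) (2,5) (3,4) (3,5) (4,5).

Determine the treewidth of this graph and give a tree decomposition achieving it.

Every bag has size at most 3, so the width is 3 − 1 = 2 and tw(G) ≤ 2. On the other hand G contains the 3-clique {1, 2, 5}. A clique must lie in a single bag of any decomposition, so no decomposition can have width below 2. Combining the bounds, tw(G) = 2.

Treewidth 2.
One such decomposition:
Bags: B1 = {1, 2, 5}  B2 = {2, 4, 5}  B3 = {3, 4, 5}
Tree: B1–B2, B2–B3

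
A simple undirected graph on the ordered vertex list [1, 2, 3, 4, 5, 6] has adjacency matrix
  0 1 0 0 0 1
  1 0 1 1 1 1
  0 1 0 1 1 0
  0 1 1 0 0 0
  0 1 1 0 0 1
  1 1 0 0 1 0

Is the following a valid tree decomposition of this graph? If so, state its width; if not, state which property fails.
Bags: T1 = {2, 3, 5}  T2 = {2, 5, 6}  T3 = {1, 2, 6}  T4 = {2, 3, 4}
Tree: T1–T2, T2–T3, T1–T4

Vertex coverage: the bags together contain {1, 2, 3, 4, 5, 6}, the full vertex set. Edge coverage: each edge of G has both endpoints in at least one bag. Running intersection: for every vertex, the bags containing it form a connected subtree. All three properties hold, so this is a valid tree decomposition of width max|bag| − 1 = 2, and hence tw(G) ≤ 2.

Yes; width 2.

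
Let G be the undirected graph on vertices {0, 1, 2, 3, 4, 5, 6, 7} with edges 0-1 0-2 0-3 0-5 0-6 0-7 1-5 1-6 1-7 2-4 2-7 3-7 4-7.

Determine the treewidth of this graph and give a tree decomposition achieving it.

Treewidth 2.
One optimal decomposition is:
Bags: B1 = {0, 1, 7}  B2 = {0, 2, 7}  B3 = {2, 4, 7}  B4 = {0, 1, 5}  B5 = {0, 1, 6}  B6 = {0, 3, 7}
Tree: B1–B2, B2–B3, B1–B4, B4–B5, B1–B6

The largest bag has 3 vertices, giving width 2; this decomposition certifies tw(G) ≤ 2. Conversely, {0, 1, 5} is a clique of size 3, and the vertices of any clique must share a bag in every tree decomposition; so some bag has ≥ 3 vertices and tw(G) ≥ 2. Combining the bounds, tw(G) = 2.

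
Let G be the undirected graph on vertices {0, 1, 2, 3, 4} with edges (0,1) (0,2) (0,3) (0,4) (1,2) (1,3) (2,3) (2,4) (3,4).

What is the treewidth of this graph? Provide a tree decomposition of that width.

Each bag holds 4 vertices, so the decomposition has width 3, which upper-bounds the treewidth. For the lower bound, the 4 vertices {0, 1, 2, 3} are pairwise adjacent, and any tree decomposition puts a clique entirely inside one bag — forcing width ≥ 3. Therefore the treewidth is 3.

Treewidth 3.
One optimal decomposition is:
Bags: B1 = {0, 1, 2, 3}  B2 = {0, 2, 3, 4}
Tree: B1–B2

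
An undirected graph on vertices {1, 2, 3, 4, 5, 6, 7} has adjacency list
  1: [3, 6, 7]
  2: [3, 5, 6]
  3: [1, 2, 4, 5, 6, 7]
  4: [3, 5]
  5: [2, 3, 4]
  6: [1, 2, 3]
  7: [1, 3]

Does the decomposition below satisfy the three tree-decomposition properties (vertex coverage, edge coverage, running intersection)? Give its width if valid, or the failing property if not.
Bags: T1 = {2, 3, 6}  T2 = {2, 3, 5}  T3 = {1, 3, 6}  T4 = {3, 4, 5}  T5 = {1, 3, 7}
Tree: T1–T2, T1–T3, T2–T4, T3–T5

Checking the three conditions: (i) the bags cover all of {1, 2, 3, 4, 5, 6, 7}; (ii) for each edge, some bag contains both endpoints; (iii) the bags containing any fixed vertex form a subtree. All hold, so the decomposition is valid with width 3 − 1 = 2.

Yes; width 2.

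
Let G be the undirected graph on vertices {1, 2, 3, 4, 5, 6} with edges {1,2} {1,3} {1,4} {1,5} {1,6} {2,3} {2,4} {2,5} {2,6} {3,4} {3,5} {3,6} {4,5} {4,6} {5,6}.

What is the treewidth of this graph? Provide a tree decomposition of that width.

Treewidth 5.
One optimal decomposition is:
Bags: B1 = {1, 2, 3, 4, 5, 6}
Tree: (single bag)

With just one bag of size 6, the width is 6 − 1 = 5, so tw(G) ≤ 5. For the lower bound, the 6 vertices {1, 2, 3, 4, 5, 6} are pairwise adjacent, and any tree decomposition puts a clique entirely inside one bag — forcing width ≥ 5. The upper and lower bounds meet at 5, so that is the treewidth.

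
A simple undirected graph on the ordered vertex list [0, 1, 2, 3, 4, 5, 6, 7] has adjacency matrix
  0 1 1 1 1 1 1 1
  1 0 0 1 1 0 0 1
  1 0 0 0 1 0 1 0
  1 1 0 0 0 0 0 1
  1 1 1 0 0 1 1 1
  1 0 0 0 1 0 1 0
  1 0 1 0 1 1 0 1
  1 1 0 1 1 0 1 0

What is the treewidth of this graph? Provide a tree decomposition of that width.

Every bag has size at most 4, so the width is 4 − 1 = 3 and tw(G) ≤ 3. On the other hand G contains the 4-clique {0, 1, 3, 7}. A clique must lie in a single bag of any decomposition, so no decomposition can have width below 3. Combining the bounds, tw(G) = 3.

Treewidth 3.
One such decomposition:
Bags: B1 = {0, 1, 3, 7}  B2 = {0, 1, 4, 7}  B3 = {0, 4, 6, 7}  B4 = {0, 2, 4, 6}  B5 = {0, 4, 5, 6}
Tree: B1–B2, B2–B3, B3–B4, B3–B5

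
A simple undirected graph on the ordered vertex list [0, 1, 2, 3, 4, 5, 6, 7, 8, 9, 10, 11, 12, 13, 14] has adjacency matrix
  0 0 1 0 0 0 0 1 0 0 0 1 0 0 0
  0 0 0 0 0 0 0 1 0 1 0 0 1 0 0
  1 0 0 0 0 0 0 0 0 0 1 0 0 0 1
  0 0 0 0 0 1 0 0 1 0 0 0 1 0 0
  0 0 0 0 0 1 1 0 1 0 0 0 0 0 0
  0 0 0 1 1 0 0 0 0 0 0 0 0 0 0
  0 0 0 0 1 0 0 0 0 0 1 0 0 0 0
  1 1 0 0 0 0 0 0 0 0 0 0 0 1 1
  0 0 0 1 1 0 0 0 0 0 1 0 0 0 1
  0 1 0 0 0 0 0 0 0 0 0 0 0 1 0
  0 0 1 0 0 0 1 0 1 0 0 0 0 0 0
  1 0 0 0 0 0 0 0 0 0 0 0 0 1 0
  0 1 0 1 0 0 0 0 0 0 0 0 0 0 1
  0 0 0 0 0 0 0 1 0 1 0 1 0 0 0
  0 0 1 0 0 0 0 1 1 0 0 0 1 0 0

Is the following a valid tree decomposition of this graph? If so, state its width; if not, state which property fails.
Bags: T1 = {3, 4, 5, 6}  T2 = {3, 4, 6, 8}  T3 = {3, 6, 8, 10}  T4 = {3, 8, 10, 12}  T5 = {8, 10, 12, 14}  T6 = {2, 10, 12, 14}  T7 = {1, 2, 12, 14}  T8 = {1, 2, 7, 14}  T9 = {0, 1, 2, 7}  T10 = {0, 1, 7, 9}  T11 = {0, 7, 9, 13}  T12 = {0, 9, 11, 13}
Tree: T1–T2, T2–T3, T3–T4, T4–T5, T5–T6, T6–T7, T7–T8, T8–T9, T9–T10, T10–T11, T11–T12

Checking the three conditions: (i) the bags cover all of {0, 1, 2, 3, 4, 5, 6, 7, 8, 9, 10, 11, 12, 13, 14}; (ii) for each edge, some bag contains both endpoints; (iii) the bags containing any fixed vertex form a subtree. All hold, so the decomposition is valid with width 4 − 1 = 3.

Yes; width 3.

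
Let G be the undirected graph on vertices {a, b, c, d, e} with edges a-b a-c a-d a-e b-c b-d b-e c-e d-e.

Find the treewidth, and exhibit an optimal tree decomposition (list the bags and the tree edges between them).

Treewidth 3.
One optimal decomposition is:
Bags: B1 = {a, b, d, e}  B2 = {a, b, c, e}
Tree: B1–B2

Each bag holds 4 vertices, so the decomposition has width 3, which upper-bounds the treewidth. For the lower bound, the 4 vertices {a, b, d, e} are pairwise adjacent, and any tree decomposition puts a clique entirely inside one bag — forcing width ≥ 3. Combining the bounds, tw(G) = 3.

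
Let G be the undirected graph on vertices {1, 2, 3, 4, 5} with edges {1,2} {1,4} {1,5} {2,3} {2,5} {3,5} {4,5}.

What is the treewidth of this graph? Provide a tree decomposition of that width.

Treewidth 2.
Bags: B1 = {1, 2, 5}  B2 = {2, 3, 5}  B3 = {1, 4, 5}
Tree: B1–B2, B1–B3

The largest bag has 3 vertices, giving width 2; this decomposition certifies tw(G) ≤ 2. Conversely, {1, 2, 5} is a clique of size 3, and the vertices of any clique must share a bag in every tree decomposition; so some bag has ≥ 3 vertices and tw(G) ≥ 2. Hence tw(G) = 2 exactly.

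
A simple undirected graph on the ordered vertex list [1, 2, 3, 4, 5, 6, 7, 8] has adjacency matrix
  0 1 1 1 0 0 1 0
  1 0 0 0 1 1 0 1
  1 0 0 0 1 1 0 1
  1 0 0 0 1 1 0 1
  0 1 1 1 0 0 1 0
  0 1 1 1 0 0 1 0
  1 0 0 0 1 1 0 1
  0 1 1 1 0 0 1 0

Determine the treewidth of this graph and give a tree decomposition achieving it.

The largest bag has 5 vertices, giving width 4; this decomposition certifies tw(G) ≤ 4. For the lower bound: the 5 vertex sets {3,6}, {2,5}, {7,8}, {4}, {1} are disjoint, each induces a connected subgraph, and every pair is joined by at least one edge of G. Contracting each set to a single vertex therefore yields K_{5} as a minor, and since treewidth is minor-monotone, tw(G) ≥ tw(K_{5}) = 4. Therefore the treewidth is 4.

Treewidth 4.
One such decomposition:
Bags: B1 = {2, 3, 4, 6, 7}  B2 = {2, 3, 4, 5, 7}  B3 = {2, 3, 4, 7, 8}  B4 = {1, 2, 3, 4, 7}
Tree: B1–B2, B2–B3, B3–B4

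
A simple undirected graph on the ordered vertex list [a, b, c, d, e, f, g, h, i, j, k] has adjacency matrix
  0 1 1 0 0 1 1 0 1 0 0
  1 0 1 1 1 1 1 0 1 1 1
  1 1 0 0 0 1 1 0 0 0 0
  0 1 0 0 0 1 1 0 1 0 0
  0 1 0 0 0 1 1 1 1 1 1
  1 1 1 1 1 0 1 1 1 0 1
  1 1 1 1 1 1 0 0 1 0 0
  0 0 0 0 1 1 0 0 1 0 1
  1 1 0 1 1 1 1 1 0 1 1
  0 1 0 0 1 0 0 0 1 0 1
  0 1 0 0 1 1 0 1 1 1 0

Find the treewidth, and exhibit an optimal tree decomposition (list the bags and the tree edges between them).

Treewidth 4.
One optimal decomposition is:
Bags: B1 = {a, b, f, g, i}  B2 = {b, e, f, g, i}  B3 = {b, e, f, i, k}  B4 = {b, e, i, j, k}  B5 = {a, b, c, f, g}  B6 = {b, d, f, g, i}  B7 = {e, f, h, i, k}
Tree: B1–B2, B2–B3, B3–B4, B1–B5, B1–B6, B3–B7

Every bag has size at most 5, so the width is 5 − 1 = 4 and tw(G) ≤ 4. Conversely, {b, e, i, j, k} is a clique of size 5, and the vertices of any clique must share a bag in every tree decomposition; so some bag has ≥ 5 vertices and tw(G) ≥ 4. The upper and lower bounds meet at 4, so that is the treewidth.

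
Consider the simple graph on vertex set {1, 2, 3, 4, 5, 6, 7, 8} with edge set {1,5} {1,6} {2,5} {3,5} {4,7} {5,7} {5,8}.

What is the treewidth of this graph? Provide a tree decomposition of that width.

Treewidth 1.
One optimal decomposition is:
Bags: B1 = {5, 8}  B2 = {1, 5}  B3 = {2, 5}  B4 = {5, 7}  B5 = {4, 7}  B6 = {1, 6}  B7 = {3, 5}
Tree: B1–B2, B2–B3, B1–B4, B4–B5, B2–B6, B1–B7

Each bag holds 2 vertices, so the decomposition has width 1, which upper-bounds the treewidth. Any graph with an edge has treewidth ≥ 1, and G has the edge 8–5. Hence tw(G) = 1 exactly.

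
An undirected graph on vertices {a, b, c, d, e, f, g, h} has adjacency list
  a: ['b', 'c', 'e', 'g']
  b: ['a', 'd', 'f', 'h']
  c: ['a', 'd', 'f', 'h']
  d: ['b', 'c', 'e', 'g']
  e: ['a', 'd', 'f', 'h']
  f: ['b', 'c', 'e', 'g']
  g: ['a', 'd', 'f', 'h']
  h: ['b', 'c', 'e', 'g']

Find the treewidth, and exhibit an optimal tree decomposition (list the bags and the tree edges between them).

Treewidth 4.
Bags: B1 = {b, c, d, e, g}  B2 = {a, b, c, e, g}  B3 = {b, c, e, g, h}  B4 = {b, c, e, f, g}
Tree: B1–B2, B2–B3, B3–B4

The largest bag has 5 vertices, giving width 4; this decomposition certifies tw(G) ≤ 4. For the lower bound: the 5 vertex sets {c,d}, {a,e}, {b,h}, {g}, {f} are disjoint, each induces a connected subgraph, and every pair is joined by at least one edge of G. Contracting each set to a single vertex therefore yields K_{5} as a minor, and since treewidth is minor-monotone, tw(G) ≥ tw(K_{5}) = 4. Combining the bounds, tw(G) = 4.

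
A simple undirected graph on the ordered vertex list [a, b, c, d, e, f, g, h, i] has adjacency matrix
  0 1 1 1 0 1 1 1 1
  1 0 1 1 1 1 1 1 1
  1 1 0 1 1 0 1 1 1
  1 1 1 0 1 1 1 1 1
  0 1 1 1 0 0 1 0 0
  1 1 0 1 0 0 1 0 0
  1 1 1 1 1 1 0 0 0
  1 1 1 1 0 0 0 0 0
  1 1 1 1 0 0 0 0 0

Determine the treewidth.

4

A width-4 tree decomposition is:
Bags: B1 = {a, b, c, d, i}  B2 = {a, b, c, d, h}  B3 = {a, b, c, d, g}  B4 = {b, c, d, e, g}  B5 = {a, b, d, f, g}
Tree: B1–B2, B2–B3, B3–B4, B3–B5
Each bag holds 5 vertices, so the decomposition has width 4, which upper-bounds the treewidth. On the other hand G contains the 5-clique {b, c, d, e, g}. A clique must lie in a single bag of any decomposition, so no decomposition can have width below 4. The upper and lower bounds meet at 4, so that is the treewidth.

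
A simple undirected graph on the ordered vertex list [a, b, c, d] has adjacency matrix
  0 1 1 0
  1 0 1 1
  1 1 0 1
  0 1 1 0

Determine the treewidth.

A width-2 tree decomposition is:
Bags: B1 = {a, b, c}  B2 = {b, c, d}
Tree: B1–B2
The largest bag has 3 vertices, giving width 2; this decomposition certifies tw(G) ≤ 2. On the other hand G contains the 3-clique {b, c, d}. A clique must lie in a single bag of any decomposition, so no decomposition can have width below 2. Therefore the treewidth is 2.

2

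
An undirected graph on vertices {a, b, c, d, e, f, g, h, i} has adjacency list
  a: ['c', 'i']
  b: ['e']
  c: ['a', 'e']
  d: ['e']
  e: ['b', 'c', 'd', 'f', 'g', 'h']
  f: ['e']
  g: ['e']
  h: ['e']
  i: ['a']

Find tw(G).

1

A width-1 tree decomposition is:
Bags: B1 = {e, f}  B2 = {e, g}  B3 = {d, e}  B4 = {e, h}  B5 = {b, e}  B6 = {c, e}  B7 = {a, c}  B8 = {a, i}
Tree: B1–B2, B1–B3, B3–B4, B2–B5, B4–B6, B6–B7, B7–B8
Each bag holds 2 vertices, so the decomposition has width 1, which upper-bounds the treewidth. Since G has at least one edge (e.g. e–f), it is not an edgeless graph, so tw(G) ≥ 1. Therefore the treewidth is 1.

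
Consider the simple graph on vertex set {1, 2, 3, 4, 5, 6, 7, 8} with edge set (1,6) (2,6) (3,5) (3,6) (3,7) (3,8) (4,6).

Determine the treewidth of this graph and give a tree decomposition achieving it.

The largest bag has 2 vertices, giving width 1; this decomposition certifies tw(G) ≤ 1. G has an edge, so its treewidth is at least 1. The upper and lower bounds meet at 1, so that is the treewidth.

Treewidth 1.
One optimal decomposition is:
Bags: B1 = {3, 6}  B2 = {3, 7}  B3 = {4, 6}  B4 = {3, 8}  B5 = {2, 6}  B6 = {3, 5}  B7 = {1, 6}
Tree: B1–B2, B1–B3, B2–B4, B3–B5, B1–B6, B1–B7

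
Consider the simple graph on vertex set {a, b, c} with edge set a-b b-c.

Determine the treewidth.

A width-1 tree decomposition is:
Bags: B1 = {b, c}  B2 = {a, b}
Tree: B1–B2
Each bag holds 2 vertices, so the decomposition has width 1, which upper-bounds the treewidth. Any graph with an edge has treewidth ≥ 1, and G has the edge b–c. Combining the bounds, tw(G) = 1.

1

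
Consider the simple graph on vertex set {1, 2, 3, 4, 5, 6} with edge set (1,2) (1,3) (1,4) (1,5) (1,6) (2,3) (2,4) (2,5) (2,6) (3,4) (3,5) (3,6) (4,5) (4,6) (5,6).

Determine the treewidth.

A width-5 tree decomposition is:
Bags: B1 = {1, 2, 3, 4, 5, 6}
Tree: (single bag)
A single bag containing all 6 vertices is trivially a valid decomposition of width 5. Conversely, {1, 2, 3, 4, 5, 6} is a clique of size 6, and the vertices of any clique must share a bag in every tree decomposition; so some bag has ≥ 6 vertices and tw(G) ≥ 5. Therefore the treewidth is 5.

5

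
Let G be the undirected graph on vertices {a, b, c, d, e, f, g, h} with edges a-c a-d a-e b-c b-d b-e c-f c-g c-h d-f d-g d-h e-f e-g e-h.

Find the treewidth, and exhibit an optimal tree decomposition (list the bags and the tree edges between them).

Treewidth 3.
One such decomposition:
Bags: B1 = {a, c, d, e}  B2 = {b, c, d, e}  B3 = {c, d, e, g}  B4 = {c, d, e, h}  B5 = {c, d, e, f}
Tree: B1–B2, B2–B3, B3–B4, B4–B5

Every bag has size at most 4, so the width is 4 − 1 = 3 and tw(G) ≤ 3. For the lower bound: the 4 vertex sets {a,c}, {b,e}, {d}, {g} are disjoint, each induces a connected subgraph, and every pair is joined by at least one edge of G. Contracting each set to a single vertex therefore yields K_{4} as a minor, and since treewidth is minor-monotone, tw(G) ≥ tw(K_{4}) = 3. Therefore the treewidth is 3.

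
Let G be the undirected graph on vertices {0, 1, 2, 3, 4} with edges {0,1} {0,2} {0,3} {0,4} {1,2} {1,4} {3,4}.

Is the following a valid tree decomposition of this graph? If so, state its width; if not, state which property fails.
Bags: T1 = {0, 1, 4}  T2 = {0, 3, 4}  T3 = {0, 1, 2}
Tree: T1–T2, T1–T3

Checking the three conditions: (i) the bags cover all of {0, 1, 2, 3, 4}; (ii) for each edge, some bag contains both endpoints; (iii) the bags containing any fixed vertex form a subtree. All hold, so the decomposition is valid with width 3 − 1 = 2.

Yes; width 2.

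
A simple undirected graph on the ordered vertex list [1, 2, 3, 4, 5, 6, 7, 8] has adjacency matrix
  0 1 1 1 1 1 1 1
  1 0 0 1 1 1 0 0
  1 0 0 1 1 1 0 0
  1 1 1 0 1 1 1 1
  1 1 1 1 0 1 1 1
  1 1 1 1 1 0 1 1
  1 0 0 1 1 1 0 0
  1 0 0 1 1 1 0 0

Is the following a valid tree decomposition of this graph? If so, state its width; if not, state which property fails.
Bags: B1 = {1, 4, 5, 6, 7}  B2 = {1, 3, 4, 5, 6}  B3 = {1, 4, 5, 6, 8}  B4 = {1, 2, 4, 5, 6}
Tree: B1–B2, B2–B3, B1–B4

Every vertex of G appears in some bag (union = {1, 2, 3, 4, 5, 6, 7, 8}); every edge is covered by a bag; and for each vertex v the set of bags containing v is connected in the bag tree. The decomposition is therefore valid. The largest bag has 5 vertices, so the width is 4.

Yes; width 4.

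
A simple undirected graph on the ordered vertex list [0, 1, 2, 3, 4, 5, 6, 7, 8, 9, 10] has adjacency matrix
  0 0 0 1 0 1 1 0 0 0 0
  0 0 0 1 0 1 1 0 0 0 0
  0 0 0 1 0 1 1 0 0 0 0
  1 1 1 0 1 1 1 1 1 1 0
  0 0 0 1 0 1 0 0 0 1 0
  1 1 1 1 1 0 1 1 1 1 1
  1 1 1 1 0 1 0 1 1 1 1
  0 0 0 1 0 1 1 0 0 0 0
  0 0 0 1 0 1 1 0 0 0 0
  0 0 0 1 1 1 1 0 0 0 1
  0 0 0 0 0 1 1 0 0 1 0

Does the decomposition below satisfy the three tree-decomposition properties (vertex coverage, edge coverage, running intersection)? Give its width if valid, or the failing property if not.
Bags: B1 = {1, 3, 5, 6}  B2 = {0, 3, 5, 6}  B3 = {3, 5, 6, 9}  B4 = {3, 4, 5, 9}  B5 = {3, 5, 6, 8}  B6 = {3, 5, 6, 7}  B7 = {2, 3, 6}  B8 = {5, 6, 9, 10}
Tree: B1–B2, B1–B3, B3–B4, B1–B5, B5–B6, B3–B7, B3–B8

A tree decomposition must satisfy three properties: every vertex lies in some bag; for every edge, both endpoints lie together in some bag; and for every vertex, the bags containing it form a connected subtree. Here edge (5,2) lies in no bag, so the decomposition is invalid.

No — edge (5,2) lies in no bag.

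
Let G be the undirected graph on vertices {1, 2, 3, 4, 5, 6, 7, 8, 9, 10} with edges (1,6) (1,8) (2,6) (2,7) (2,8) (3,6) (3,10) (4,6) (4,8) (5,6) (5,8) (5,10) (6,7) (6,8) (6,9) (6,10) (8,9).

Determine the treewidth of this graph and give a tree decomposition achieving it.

Treewidth 2.
One such decomposition:
Bags: B1 = {1, 6, 8}  B2 = {2, 6, 8}  B3 = {2, 6, 7}  B4 = {5, 6, 8}  B5 = {5, 6, 10}  B6 = {4, 6, 8}  B7 = {6, 8, 9}  B8 = {3, 6, 10}
Tree: B1–B2, B2–B3, B2–B4, B4–B5, B2–B6, B1–B7, B5–B8

The largest bag has 3 vertices, giving width 2; this decomposition certifies tw(G) ≤ 2. Conversely, {1, 6, 8} is a clique of size 3, and the vertices of any clique must share a bag in every tree decomposition; so some bag has ≥ 3 vertices and tw(G) ≥ 2. Therefore the treewidth is 2.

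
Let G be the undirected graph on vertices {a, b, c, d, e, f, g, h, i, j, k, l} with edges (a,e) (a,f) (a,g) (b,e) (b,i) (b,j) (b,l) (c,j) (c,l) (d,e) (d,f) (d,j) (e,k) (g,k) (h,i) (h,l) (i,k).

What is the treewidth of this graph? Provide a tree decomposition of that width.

Treewidth 3.
Bags: B1 = {a, d, f, g}  B2 = {a, d, e, g}  B3 = {d, e, g, k}  B4 = {d, e, j, k}  B5 = {b, e, j, k}  B6 = {b, i, j, k}  B7 = {b, c, i, j}  B8 = {b, c, i, l}  B9 = {c, h, i, l}
Tree: B1–B2, B2–B3, B3–B4, B4–B5, B5–B6, B6–B7, B7–B8, B8–B9

Each bag holds 4 vertices, so the decomposition has width 3, which upper-bounds the treewidth. For the lower bound: the 4 vertex sets {a,f,g}, {d}, {e}, {b,i,j,k} are disjoint, each induces a connected subgraph, and every pair is joined by at least one edge of G. Contracting each set to a single vertex therefore yields K_{4} as a minor, and since treewidth is minor-monotone, tw(G) ≥ tw(K_{4}) = 3. Combining the bounds, tw(G) = 3.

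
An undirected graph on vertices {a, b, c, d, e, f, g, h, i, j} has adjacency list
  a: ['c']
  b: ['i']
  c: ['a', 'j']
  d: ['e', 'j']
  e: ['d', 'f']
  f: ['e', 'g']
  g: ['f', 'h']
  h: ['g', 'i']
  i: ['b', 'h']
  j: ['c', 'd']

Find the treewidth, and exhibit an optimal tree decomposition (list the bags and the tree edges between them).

The largest bag has 2 vertices, giving width 1; this decomposition certifies tw(G) ≤ 1. Any graph with an edge has treewidth ≥ 1, and G has the edge a–c. The upper and lower bounds meet at 1, so that is the treewidth.

Treewidth 1.
One optimal decomposition is:
Bags: B1 = {a, c}  B2 = {c, j}  B3 = {d, j}  B4 = {d, e}  B5 = {e, f}  B6 = {f, g}  B7 = {g, h}  B8 = {h, i}  B9 = {b, i}
Tree: B1–B2, B2–B3, B3–B4, B4–B5, B5–B6, B6–B7, B7–B8, B8–B9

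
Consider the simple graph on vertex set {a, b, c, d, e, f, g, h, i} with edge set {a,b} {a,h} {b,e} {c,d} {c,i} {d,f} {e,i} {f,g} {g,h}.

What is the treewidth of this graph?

2

A width-2 tree decomposition is:
Bags: B1 = {a, g, h}  B2 = {a, b, g}  B3 = {b, e, g}  B4 = {e, g, i}  B5 = {c, g, i}  B6 = {c, d, g}  B7 = {d, f, g}
Tree: B1–B2, B2–B3, B3–B4, B4–B5, B5–B6, B6–B7
Each bag holds 3 vertices, so the decomposition has width 2, which upper-bounds the treewidth. Since g–h–a–b–e–i–c–d–f–g is a cycle in G, G is not acyclic. Forests are exactly the graphs of treewidth ≤ 1, so tw(G) ≥ 2. Therefore the treewidth is 2.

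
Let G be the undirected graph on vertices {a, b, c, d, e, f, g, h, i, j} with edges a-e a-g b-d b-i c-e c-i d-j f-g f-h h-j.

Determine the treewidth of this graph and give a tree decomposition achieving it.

Each bag holds 3 vertices, so the decomposition has width 2, which upper-bounds the treewidth. The edges a–g–f–h–j–d–b–i–c–e–a form a cycle, so G is not a tree and its treewidth is at least 2. The upper and lower bounds meet at 2, so that is the treewidth.

Treewidth 2.
Bags: B1 = {a, f, g}  B2 = {a, f, h}  B3 = {a, h, j}  B4 = {a, d, j}  B5 = {a, b, d}  B6 = {a, b, i}  B7 = {a, c, i}  B8 = {a, c, e}
Tree: B1–B2, B2–B3, B3–B4, B4–B5, B5–B6, B6–B7, B7–B8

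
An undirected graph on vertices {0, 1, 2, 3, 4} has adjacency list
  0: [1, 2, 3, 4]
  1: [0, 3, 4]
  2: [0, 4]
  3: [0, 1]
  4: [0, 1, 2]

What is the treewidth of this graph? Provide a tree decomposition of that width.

Treewidth 2.
One such decomposition:
Bags: B1 = {0, 1, 4}  B2 = {0, 1, 3}  B3 = {0, 2, 4}
Tree: B1–B2, B1–B3

The largest bag has 3 vertices, giving width 2; this decomposition certifies tw(G) ≤ 2. For the lower bound, the 3 vertices {0, 1, 3} are pairwise adjacent, and any tree decomposition puts a clique entirely inside one bag — forcing width ≥ 2. Combining the bounds, tw(G) = 2.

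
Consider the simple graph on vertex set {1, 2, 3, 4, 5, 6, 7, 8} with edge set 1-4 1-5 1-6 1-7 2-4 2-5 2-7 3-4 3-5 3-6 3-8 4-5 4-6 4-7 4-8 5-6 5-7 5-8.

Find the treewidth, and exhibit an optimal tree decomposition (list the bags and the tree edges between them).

Treewidth 3.
One such decomposition:
Bags: B1 = {3, 4, 5, 8}  B2 = {3, 4, 5, 6}  B3 = {1, 4, 5, 6}  B4 = {1, 4, 5, 7}  B5 = {2, 4, 5, 7}
Tree: B1–B2, B2–B3, B3–B4, B4–B5

Every bag has size at most 4, so the width is 4 − 1 = 3 and tw(G) ≤ 3. Conversely, {3, 4, 5, 8} is a clique of size 4, and the vertices of any clique must share a bag in every tree decomposition; so some bag has ≥ 4 vertices and tw(G) ≥ 3. The upper and lower bounds meet at 3, so that is the treewidth.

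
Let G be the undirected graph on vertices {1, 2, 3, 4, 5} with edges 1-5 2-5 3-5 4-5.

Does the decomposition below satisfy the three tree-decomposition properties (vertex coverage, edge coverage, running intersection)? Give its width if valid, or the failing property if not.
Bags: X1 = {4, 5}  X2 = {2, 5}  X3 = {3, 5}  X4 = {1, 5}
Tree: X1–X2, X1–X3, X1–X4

Vertex coverage: the bags together contain {1, 2, 3, 4, 5}, the full vertex set. Edge coverage: each edge of G has both endpoints in at least one bag. Running intersection: for every vertex, the bags containing it form a connected subtree. All three properties hold, so this is a valid tree decomposition of width max|bag| − 1 = 1, and hence tw(G) ≤ 1.

Yes; width 1.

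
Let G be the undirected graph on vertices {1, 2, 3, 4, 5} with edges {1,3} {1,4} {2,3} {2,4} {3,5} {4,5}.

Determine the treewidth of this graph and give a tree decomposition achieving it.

Treewidth 2.
Bags: B1 = {2, 3, 4}  B2 = {3, 4, 5}  B3 = {1, 3, 4}
Tree: B1–B2, B2–B3

Every bag has size at most 3, so the width is 3 − 1 = 2 and tw(G) ≤ 2. For the lower bound, G contains the cycle 2–4–5–3–2, so G is not a forest; only forests have treewidth ≤ 1, hence tw(G) ≥ 2. Therefore the treewidth is 2.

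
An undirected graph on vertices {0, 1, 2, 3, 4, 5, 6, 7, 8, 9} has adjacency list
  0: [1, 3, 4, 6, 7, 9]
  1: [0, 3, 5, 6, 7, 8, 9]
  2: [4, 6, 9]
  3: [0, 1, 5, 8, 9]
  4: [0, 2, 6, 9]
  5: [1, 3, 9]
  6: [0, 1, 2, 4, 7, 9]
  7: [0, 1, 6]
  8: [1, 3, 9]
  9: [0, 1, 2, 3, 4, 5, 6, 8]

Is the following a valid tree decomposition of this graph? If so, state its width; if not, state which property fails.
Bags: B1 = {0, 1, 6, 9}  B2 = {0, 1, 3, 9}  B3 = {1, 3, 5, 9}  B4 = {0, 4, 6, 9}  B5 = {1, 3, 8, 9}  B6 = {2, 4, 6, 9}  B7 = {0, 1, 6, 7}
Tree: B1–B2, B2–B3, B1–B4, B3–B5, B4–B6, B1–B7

Vertex coverage: the bags together contain {0, 1, 2, 3, 4, 5, 6, 7, 8, 9}, the full vertex set. Edge coverage: each edge of G has both endpoints in at least one bag. Running intersection: for every vertex, the bags containing it form a connected subtree. All three properties hold, so this is a valid tree decomposition of width max|bag| − 1 = 3, and hence tw(G) ≤ 3.

Yes; width 3.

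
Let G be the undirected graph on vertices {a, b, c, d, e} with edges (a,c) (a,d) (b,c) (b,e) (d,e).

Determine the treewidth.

2

A width-2 tree decomposition is:
Bags: B1 = {a, c, d}  B2 = {b, c, d}  B3 = {b, d, e}
Tree: B1–B2, B2–B3
Every bag has size at most 3, so the width is 3 − 1 = 2 and tw(G) ≤ 2. Since d–a–c–b–e–d is a cycle in G, G is not acyclic. Forests are exactly the graphs of treewidth ≤ 1, so tw(G) ≥ 2. Therefore the treewidth is 2.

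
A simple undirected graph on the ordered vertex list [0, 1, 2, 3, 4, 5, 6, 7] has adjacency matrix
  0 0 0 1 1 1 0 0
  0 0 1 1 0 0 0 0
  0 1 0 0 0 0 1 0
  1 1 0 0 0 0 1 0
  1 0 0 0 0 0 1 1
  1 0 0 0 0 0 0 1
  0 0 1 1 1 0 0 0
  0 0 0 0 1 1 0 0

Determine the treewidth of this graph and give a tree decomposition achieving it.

Treewidth 2.
One such decomposition:
Bags: B1 = {1, 2, 3}  B2 = {2, 3, 6}  B3 = {0, 3, 6}  B4 = {0, 4, 6}  B5 = {0, 4, 5}  B6 = {4, 5, 7}
Tree: B1–B2, B2–B3, B3–B4, B4–B5, B5–B6

Each bag holds 3 vertices, so the decomposition has width 2, which upper-bounds the treewidth. Since 1–2–6–3–1 is a cycle in G, G is not acyclic. Forests are exactly the graphs of treewidth ≤ 1, so tw(G) ≥ 2. Hence tw(G) = 2 exactly.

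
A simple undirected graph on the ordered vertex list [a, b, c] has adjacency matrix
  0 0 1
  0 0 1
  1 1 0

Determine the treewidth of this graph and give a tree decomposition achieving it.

Every bag has size at most 2, so the width is 2 − 1 = 1 and tw(G) ≤ 1. Since G has at least one edge (e.g. c–a), it is not an edgeless graph, so tw(G) ≥ 1. Therefore the treewidth is 1.

Treewidth 1.
One such decomposition:
Bags: B1 = {a, c}  B2 = {b, c}
Tree: B1–B2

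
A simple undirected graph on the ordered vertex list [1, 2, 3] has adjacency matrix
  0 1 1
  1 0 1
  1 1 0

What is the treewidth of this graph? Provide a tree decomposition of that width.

Treewidth 2.
One optimal decomposition is:
Bags: B1 = {1, 2, 3}
Tree: (single bag)

A single bag containing all 3 vertices is trivially a valid decomposition of width 2. For the lower bound, the 3 vertices {1, 2, 3} are pairwise adjacent, and any tree decomposition puts a clique entirely inside one bag — forcing width ≥ 2. The upper and lower bounds meet at 2, so that is the treewidth.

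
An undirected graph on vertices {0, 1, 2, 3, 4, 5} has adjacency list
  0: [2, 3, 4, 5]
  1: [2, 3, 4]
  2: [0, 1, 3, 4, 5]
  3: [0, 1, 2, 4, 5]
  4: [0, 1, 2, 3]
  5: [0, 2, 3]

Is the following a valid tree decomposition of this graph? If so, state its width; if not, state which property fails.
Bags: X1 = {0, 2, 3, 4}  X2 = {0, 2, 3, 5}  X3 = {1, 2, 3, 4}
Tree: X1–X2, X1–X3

Vertex coverage: the bags together contain {0, 1, 2, 3, 4, 5}, the full vertex set. Edge coverage: each edge of G has both endpoints in at least one bag. Running intersection: for every vertex, the bags containing it form a connected subtree. All three properties hold, so this is a valid tree decomposition of width max|bag| − 1 = 3, and hence tw(G) ≤ 3.

Yes; width 3.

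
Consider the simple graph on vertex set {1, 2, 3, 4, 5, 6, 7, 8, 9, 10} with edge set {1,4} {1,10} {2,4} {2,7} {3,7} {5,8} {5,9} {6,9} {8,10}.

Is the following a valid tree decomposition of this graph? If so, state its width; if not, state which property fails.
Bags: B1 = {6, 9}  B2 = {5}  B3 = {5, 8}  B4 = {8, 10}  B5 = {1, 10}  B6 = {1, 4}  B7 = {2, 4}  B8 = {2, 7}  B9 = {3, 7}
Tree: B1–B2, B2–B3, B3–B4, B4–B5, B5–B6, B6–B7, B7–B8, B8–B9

No — edge (9,5) lies in no bag.

A tree decomposition must satisfy three properties: every vertex lies in some bag; for every edge, both endpoints lie together in some bag; and for every vertex, the bags containing it form a connected subtree. Here edge (9,5) lies in no bag, so the decomposition is invalid.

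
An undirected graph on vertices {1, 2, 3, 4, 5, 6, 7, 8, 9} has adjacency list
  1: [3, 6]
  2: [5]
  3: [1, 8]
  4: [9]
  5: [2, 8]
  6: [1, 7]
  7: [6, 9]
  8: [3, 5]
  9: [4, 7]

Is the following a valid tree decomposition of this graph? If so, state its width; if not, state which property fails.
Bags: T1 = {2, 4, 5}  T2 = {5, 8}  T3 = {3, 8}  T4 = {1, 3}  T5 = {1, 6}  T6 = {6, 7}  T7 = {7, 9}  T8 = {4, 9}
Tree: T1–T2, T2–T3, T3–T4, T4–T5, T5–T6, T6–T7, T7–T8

No — bags containing vertex 4 are not connected in the tree.

A tree decomposition must satisfy three properties: every vertex lies in some bag; for every edge, both endpoints lie together in some bag; and for every vertex, the bags containing it form a connected subtree. Here bags containing vertex 4 are not connected in the tree, so the decomposition is invalid.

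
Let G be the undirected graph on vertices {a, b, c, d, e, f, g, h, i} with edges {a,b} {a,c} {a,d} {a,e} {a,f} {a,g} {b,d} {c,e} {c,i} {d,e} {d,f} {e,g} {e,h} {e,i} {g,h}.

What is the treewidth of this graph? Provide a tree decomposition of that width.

Each bag holds 3 vertices, so the decomposition has width 2, which upper-bounds the treewidth. For the lower bound, the 3 vertices {e, g, h} are pairwise adjacent, and any tree decomposition puts a clique entirely inside one bag — forcing width ≥ 2. The upper and lower bounds meet at 2, so that is the treewidth.

Treewidth 2.
Bags: B1 = {c, e, i}  B2 = {a, c, e}  B3 = {a, d, e}  B4 = {a, e, g}  B5 = {a, b, d}  B6 = {a, d, f}  B7 = {e, g, h}
Tree: B1–B2, B2–B3, B2–B4, B3–B5, B3–B6, B4–B7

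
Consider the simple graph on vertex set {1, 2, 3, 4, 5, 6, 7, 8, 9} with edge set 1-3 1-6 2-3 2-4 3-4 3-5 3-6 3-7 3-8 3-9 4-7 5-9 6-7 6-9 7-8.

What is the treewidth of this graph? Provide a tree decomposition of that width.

Treewidth 2.
Bags: B1 = {1, 3, 6}  B2 = {3, 6, 9}  B3 = {3, 5, 9}  B4 = {3, 6, 7}  B5 = {3, 7, 8}  B6 = {3, 4, 7}  B7 = {2, 3, 4}
Tree: B1–B2, B2–B3, B1–B4, B4–B5, B4–B6, B6–B7

Each bag holds 3 vertices, so the decomposition has width 2, which upper-bounds the treewidth. For the lower bound, the 3 vertices {2, 3, 4} are pairwise adjacent, and any tree decomposition puts a clique entirely inside one bag — forcing width ≥ 2. Hence tw(G) = 2 exactly.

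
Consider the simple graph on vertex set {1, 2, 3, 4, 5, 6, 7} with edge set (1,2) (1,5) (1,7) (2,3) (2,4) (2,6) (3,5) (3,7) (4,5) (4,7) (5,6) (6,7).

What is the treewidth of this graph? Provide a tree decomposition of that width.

The largest bag has 4 vertices, giving width 3; this decomposition certifies tw(G) ≤ 3. For the lower bound: the 4 vertex sets {4,5}, {1,2}, {7}, {3} are disjoint, each induces a connected subgraph, and every pair is joined by at least one edge of G. Contracting each set to a single vertex therefore yields K_{4} as a minor, and since treewidth is minor-monotone, tw(G) ≥ tw(K_{4}) = 3. Hence tw(G) = 3 exactly.

Treewidth 3.
One such decomposition:
Bags: B1 = {2, 4, 5, 7}  B2 = {1, 2, 5, 7}  B3 = {2, 3, 5, 7}  B4 = {2, 5, 6, 7}
Tree: B1–B2, B2–B3, B3–B4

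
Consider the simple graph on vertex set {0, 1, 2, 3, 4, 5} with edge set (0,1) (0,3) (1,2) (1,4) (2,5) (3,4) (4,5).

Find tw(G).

A width-2 tree decomposition is:
Bags: B1 = {2, 4, 5}  B2 = {1, 2, 4}  B3 = {1, 3, 4}  B4 = {0, 1, 3}
Tree: B1–B2, B2–B3, B3–B4
Each bag holds 3 vertices, so the decomposition has width 2, which upper-bounds the treewidth. For the lower bound, G contains the cycle 5–2–1–4–5, so G is not a forest; only forests have treewidth ≤ 1, hence tw(G) ≥ 2. Hence tw(G) = 2 exactly.

2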